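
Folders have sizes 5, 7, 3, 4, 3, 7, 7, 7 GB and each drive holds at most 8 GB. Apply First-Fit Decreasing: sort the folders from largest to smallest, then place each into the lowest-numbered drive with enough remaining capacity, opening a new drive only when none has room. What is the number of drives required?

6

Sorted descending: 7, 7, 7, 7, 5, 4, 3, 3.
drive 1: place 7 GB, 1 GB left
drive 2: place 7 GB, 1 GB left
drive 3: place 7 GB, 1 GB left
drive 4: place 7 GB, 1 GB left
drive 5: place 5 GB, 3 GB left
drive 6: place 4 GB, 4 GB left
drive 5: place 3 GB, 0 GB left
drive 6: place 3 GB, 1 GB left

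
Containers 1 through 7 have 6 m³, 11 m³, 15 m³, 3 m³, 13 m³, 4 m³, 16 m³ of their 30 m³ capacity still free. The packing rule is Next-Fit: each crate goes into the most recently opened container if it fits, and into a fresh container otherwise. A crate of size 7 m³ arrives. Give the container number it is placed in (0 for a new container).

Next-Fit only looks at container 7, which has 16 m³ free.
7 m³ fits there.

7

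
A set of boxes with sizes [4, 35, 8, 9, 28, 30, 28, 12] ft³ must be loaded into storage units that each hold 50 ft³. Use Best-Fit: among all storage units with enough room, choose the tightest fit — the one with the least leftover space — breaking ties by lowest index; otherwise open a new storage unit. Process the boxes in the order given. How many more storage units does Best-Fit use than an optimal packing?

0

Best-Fit: [4,35,8] [9,28,12] [30] [28] → 4 storage units.
Total size 154 ft³; any packing needs at least ⌈154/50⌉ = 4 storage units.
So 4 is already optimal.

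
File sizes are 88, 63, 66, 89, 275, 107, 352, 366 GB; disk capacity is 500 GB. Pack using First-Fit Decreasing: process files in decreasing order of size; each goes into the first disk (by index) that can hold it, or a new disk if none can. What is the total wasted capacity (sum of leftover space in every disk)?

94

Sorted descending: 366, 352, 275, 107, 89, 88, 66, 63.
disk 1: place 366 GB, 134 GB left
disk 2: place 352 GB, 148 GB left
disk 3: place 275 GB, 225 GB left
disk 1: place 107 GB, 27 GB left
disk 2: place 89 GB, 59 GB left
disk 3: place 88 GB, 137 GB left
disk 3: place 66 GB, 71 GB left
disk 3: place 63 GB, 8 GB left
3 disks × 500 GB = 1500 GB; used 1406 GB; unused 94 GB.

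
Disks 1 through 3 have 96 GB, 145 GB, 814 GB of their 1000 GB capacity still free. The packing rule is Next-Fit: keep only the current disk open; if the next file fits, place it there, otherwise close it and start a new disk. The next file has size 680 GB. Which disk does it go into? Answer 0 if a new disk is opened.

Next-Fit only looks at disk 3, which has 814 GB free.
680 GB fits there.

3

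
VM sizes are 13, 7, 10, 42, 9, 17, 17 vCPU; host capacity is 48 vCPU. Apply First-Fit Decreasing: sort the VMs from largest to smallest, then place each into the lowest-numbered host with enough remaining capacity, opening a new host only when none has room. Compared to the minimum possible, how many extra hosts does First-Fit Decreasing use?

First-Fit Decreasing: [42] [17,17,13] [10,9,7] → 3 hosts.
Total size 115 vCPU; any packing needs at least ⌈115/48⌉ = 3 hosts.
So 3 is already optimal.

0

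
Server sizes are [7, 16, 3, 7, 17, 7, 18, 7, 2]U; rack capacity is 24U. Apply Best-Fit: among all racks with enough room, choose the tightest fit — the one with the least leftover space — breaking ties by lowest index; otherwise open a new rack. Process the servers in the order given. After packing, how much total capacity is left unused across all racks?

12

rack 1: place 7U, 17U left
rack 1: place 16U, 1U left
rack 2: place 3U, 21U left
rack 2: place 7U, 14U left
rack 3: place 17U, 7U left
rack 3: place 7U, 0U left
rack 4: place 18U, 6U left
rack 2: place 7U, 7U left
rack 4: place 2U, 4U left
4 racks × 24U = 96U; used 84U; unused 12U.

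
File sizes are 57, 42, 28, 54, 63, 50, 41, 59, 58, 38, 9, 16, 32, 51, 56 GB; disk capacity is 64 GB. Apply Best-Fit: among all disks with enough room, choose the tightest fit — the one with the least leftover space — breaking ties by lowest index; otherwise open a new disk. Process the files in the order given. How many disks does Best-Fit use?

57 GB → disk 1 (remaining 7 GB)
42 GB → disk 2 (remaining 22 GB)
28 GB → disk 3 (remaining 36 GB)
54 GB → disk 4 (remaining 10 GB)
63 GB → disk 5 (remaining 1 GB)
50 GB → disk 6 (remaining 14 GB)
41 GB → disk 7 (remaining 23 GB)
59 GB → disk 8 (remaining 5 GB)
58 GB → disk 9 (remaining 6 GB)
38 GB → disk 10 (remaining 26 GB)
9 GB → disk 4 (remaining 1 GB)
16 GB → disk 2 (remaining 6 GB)
32 GB → disk 3 (remaining 4 GB)
51 GB → disk 11 (remaining 13 GB)
56 GB → disk 12 (remaining 8 GB)
Final disks: [57] [42,16] [28,32] [54,9] [63] [50] [41] [59] [58] [38] [51] [56].

12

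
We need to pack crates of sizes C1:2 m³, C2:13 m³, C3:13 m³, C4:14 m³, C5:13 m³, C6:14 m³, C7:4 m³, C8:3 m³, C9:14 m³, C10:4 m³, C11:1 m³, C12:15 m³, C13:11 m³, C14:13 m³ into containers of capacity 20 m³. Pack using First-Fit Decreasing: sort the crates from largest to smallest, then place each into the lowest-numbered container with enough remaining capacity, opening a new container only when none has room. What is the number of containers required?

Sorted descending: 15, 14, 14, 14, 13, 13, 13, 13, 11, 4, 4, 3, 2, 1.
Put 15 m³ in container 1; 5 m³ remain.
Put 14 m³ in container 2; 6 m³ remain.
Put 14 m³ in container 3; 6 m³ remain.
Put 14 m³ in container 4; 6 m³ remain.
Put 13 m³ in container 5; 7 m³ remain.
Put 13 m³ in container 6; 7 m³ remain.
Put 13 m³ in container 7; 7 m³ remain.
Put 13 m³ in container 8; 7 m³ remain.
Put 11 m³ in container 9; 9 m³ remain.
Put 4 m³ in container 1; 1 m³ remain.
Put 4 m³ in container 2; 2 m³ remain.
Put 3 m³ in container 3; 3 m³ remain.
Put 2 m³ in container 2; 0 m³ remain.
Put 1 m³ in container 1; 0 m³ remain.
Final containers: [15,4,1] [14,4,2] [14,3] [14] [13] [13] [13] [13] [11].

9 containers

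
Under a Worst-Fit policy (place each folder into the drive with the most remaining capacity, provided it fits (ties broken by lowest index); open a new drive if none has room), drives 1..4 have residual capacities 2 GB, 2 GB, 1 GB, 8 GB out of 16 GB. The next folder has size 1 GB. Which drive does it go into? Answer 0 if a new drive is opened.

Drives with room: drive 1 (2 GB), drive 2 (2 GB), drive 3 (1 GB), drive 4 (8 GB).
Most room is drive 4 with 8 GB free.

4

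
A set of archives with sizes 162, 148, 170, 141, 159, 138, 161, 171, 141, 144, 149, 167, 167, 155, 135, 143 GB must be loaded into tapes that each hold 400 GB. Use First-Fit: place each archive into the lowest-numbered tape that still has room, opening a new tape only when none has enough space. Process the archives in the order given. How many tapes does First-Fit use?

8

tape 1: place 162 GB, 238 GB left
tape 1: place 148 GB, 90 GB left
tape 2: place 170 GB, 230 GB left
tape 2: place 141 GB, 89 GB left
tape 3: place 159 GB, 241 GB left
tape 3: place 138 GB, 103 GB left
tape 4: place 161 GB, 239 GB left
tape 4: place 171 GB, 68 GB left
tape 5: place 141 GB, 259 GB left
tape 5: place 144 GB, 115 GB left
tape 6: place 149 GB, 251 GB left
tape 6: place 167 GB, 84 GB left
tape 7: place 167 GB, 233 GB left
tape 7: place 155 GB, 78 GB left
tape 8: place 135 GB, 265 GB left
tape 8: place 143 GB, 122 GB left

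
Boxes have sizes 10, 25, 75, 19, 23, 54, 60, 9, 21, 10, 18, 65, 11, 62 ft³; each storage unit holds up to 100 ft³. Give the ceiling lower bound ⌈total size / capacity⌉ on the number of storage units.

5

Total size = 10 + 25 + 75 + 19 + 23 + 54 + 60 + 9 + 21 + 10 + 18 + 65 + 11 + 62 = 462 ft³.
⌈462 / 100⌉ = 5.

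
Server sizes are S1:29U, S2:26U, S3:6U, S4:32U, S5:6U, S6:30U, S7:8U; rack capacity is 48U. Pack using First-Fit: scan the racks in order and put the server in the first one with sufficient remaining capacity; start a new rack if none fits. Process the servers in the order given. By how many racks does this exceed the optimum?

First-Fit: [29,6,6] [26,8] [32] [30] → 4 racks.
4 servers exceed 24U (half the capacity), and no two of those can share a rack, so at least 4 racks are needed.
So 4 is already optimal.

0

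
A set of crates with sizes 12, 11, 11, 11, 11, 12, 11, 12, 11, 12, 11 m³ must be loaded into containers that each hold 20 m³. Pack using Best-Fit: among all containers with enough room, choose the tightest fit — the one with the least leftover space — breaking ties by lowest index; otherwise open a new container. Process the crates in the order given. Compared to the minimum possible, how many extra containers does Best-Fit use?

0

Best-Fit: [12] [11] [11] [11] [11] [12] [11] [12] [11] [12] [11] → 11 containers.
11 crates exceed 10 m³ (half the capacity), and no two of those can share a container, so at least 11 containers are needed.
So 11 is already optimal.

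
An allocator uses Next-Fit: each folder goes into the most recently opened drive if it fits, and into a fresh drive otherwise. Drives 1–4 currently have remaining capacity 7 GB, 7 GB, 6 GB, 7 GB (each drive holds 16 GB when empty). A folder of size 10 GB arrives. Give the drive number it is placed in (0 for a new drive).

0

Next-Fit only looks at drive 4, which has 7 GB free.
10 GB does not fit, so a new drive is opened.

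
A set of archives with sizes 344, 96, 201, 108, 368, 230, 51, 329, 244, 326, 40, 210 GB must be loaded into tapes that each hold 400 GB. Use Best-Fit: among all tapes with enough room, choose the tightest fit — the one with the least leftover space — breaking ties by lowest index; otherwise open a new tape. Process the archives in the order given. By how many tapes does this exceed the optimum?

Best-Fit: [344,51] [96,201] [108,230,40] [368] [329] [244] [326] [210] → 8 tapes.
8 archives exceed 200 GB (half the capacity), and no two of those can share a tape, so at least 8 tapes are needed.
So 8 is already optimal.

0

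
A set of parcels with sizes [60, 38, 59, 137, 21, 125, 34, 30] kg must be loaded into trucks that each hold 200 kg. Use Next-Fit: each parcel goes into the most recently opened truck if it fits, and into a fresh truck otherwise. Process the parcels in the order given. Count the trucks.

60 kg → truck 1 (remaining 140 kg)
38 kg → truck 1 (remaining 102 kg)
59 kg → truck 1 (remaining 43 kg)
137 kg → truck 2 (remaining 63 kg)
21 kg → truck 2 (remaining 42 kg)
125 kg → truck 3 (remaining 75 kg)
34 kg → truck 3 (remaining 41 kg)
30 kg → truck 3 (remaining 11 kg)
Final trucks: [60,38,59] [137,21] [125,34,30].

3 trucks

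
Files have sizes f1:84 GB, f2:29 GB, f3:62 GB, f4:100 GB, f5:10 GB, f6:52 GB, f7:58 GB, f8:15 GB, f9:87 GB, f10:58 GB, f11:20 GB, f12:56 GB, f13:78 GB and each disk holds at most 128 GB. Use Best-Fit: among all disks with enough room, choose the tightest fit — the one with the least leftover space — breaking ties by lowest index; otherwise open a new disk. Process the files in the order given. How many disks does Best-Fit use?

7 disks

Put f1 (84 GB) in disk 1; 44 GB remain.
Put f2 (29 GB) in disk 1; 15 GB remain.
Put f3 (62 GB) in disk 2; 66 GB remain.
Put f4 (100 GB) in disk 3; 28 GB remain.
Put f5 (10 GB) in disk 1; 5 GB remain.
Put f6 (52 GB) in disk 2; 14 GB remain.
Put f7 (58 GB) in disk 4; 70 GB remain.
Put f8 (15 GB) in disk 3; 13 GB remain.
Put f9 (87 GB) in disk 5; 41 GB remain.
Put f10 (58 GB) in disk 4; 12 GB remain.
Put f11 (20 GB) in disk 5; 21 GB remain.
Put f12 (56 GB) in disk 6; 72 GB remain.
Put f13 (78 GB) in disk 7; 50 GB remain.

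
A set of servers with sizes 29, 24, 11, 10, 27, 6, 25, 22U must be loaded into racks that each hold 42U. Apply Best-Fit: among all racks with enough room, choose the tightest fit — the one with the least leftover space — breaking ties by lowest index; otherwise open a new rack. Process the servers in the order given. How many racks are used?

29U → rack 1 (remaining 13U)
24U → rack 2 (remaining 18U)
11U → rack 1 (remaining 2U)
10U → rack 2 (remaining 8U)
27U → rack 3 (remaining 15U)
6U → rack 2 (remaining 2U)
25U → rack 4 (remaining 17U)
22U → rack 5 (remaining 20U)
Final racks: [29,11] [24,10,6] [27] [25] [22].

5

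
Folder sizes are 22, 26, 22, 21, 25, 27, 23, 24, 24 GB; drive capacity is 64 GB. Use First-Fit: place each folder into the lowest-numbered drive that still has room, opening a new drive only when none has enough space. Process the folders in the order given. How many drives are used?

5

drive 1: place 22 GB, 42 GB left
drive 1: place 26 GB, 16 GB left
drive 2: place 22 GB, 42 GB left
drive 2: place 21 GB, 21 GB left
drive 3: place 25 GB, 39 GB left
drive 3: place 27 GB, 12 GB left
drive 4: place 23 GB, 41 GB left
drive 4: place 24 GB, 17 GB left
drive 5: place 24 GB, 40 GB left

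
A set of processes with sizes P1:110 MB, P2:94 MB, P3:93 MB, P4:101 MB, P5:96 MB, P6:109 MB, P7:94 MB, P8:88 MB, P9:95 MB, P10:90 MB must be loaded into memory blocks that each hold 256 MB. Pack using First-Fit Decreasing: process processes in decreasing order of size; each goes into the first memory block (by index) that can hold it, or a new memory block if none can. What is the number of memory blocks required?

Sorted descending: 110, 109, 101, 96, 95, 94, 94, 93, 90, 88.
memory block 1: place 110 MB, 146 MB left
memory block 1: place 109 MB, 37 MB left
memory block 2: place 101 MB, 155 MB left
memory block 2: place 96 MB, 59 MB left
memory block 3: place 95 MB, 161 MB left
memory block 3: place 94 MB, 67 MB left
memory block 4: place 94 MB, 162 MB left
memory block 4: place 93 MB, 69 MB left
memory block 5: place 90 MB, 166 MB left
memory block 5: place 88 MB, 78 MB left

5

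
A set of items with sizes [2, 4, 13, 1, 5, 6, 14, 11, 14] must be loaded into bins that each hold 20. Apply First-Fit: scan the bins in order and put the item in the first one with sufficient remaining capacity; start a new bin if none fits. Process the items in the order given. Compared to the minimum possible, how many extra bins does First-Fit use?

1

First-Fit: [2,4,13,1] [5,6] [14] [11] [14] → 5 bins.
Total size 70; any packing needs at least ⌈70/20⌉ = 4 bins.
An optimal packing achieves that bound: [14,6] [14,5,1] [13,4,2] [11] → 4 bins.
Excess: 5 − 4 = 1.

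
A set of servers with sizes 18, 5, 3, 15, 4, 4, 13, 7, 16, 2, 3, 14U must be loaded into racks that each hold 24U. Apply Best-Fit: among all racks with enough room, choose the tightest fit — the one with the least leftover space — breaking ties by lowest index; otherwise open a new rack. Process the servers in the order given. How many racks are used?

18U → rack 1 (remaining 6U)
5U → rack 1 (remaining 1U)
3U → rack 2 (remaining 21U)
15U → rack 2 (remaining 6U)
4U → rack 2 (remaining 2U)
4U → rack 3 (remaining 20U)
13U → rack 3 (remaining 7U)
7U → rack 3 (remaining 0U)
16U → rack 4 (remaining 8U)
2U → rack 2 (remaining 0U)
3U → rack 4 (remaining 5U)
14U → rack 5 (remaining 10U)

5 racks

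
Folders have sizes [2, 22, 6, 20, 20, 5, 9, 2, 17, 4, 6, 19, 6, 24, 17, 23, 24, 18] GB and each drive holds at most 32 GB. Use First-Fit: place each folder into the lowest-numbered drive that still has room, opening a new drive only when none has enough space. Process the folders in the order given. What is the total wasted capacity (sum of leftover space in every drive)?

drive 1: place 2 GB, 30 GB left
drive 1: place 22 GB, 8 GB left
drive 1: place 6 GB, 2 GB left
drive 2: place 20 GB, 12 GB left
drive 3: place 20 GB, 12 GB left
drive 2: place 5 GB, 7 GB left
drive 3: place 9 GB, 3 GB left
drive 1: place 2 GB, 0 GB left
drive 4: place 17 GB, 15 GB left
drive 2: place 4 GB, 3 GB left
drive 4: place 6 GB, 9 GB left
drive 5: place 19 GB, 13 GB left
drive 4: place 6 GB, 3 GB left
drive 6: place 24 GB, 8 GB left
drive 7: place 17 GB, 15 GB left
drive 8: place 23 GB, 9 GB left
drive 9: place 24 GB, 8 GB left
drive 10: place 18 GB, 14 GB left
10 drives × 32 GB = 320 GB; used 244 GB; unused 76 GB.

76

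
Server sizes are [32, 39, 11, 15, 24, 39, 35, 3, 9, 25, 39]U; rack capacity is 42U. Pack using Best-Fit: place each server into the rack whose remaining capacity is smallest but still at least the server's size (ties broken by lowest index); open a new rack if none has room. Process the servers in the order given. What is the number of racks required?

rack 1: place 32U, 10U left
rack 2: place 39U, 3U left
rack 3: place 11U, 31U left
rack 3: place 15U, 16U left
rack 4: place 24U, 18U left
rack 5: place 39U, 3U left
rack 6: place 35U, 7U left
rack 2: place 3U, 0U left
rack 1: place 9U, 1U left
rack 7: place 25U, 17U left
rack 8: place 39U, 3U left

8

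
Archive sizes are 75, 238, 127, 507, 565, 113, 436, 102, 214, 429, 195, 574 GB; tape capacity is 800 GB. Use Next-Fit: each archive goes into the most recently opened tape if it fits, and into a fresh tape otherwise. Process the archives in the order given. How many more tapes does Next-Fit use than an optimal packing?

Next-Fit: [75,238,127] [507] [565,113] [436,102,214] [429,195] [574] → 6 tapes.
Total size 3575 GB; any packing needs at least ⌈3575/800⌉ = 5 tapes.
An optimal packing achieves that bound: [574,214] [565,195] [507,238] [436,127,113,102] [429,75] → 5 tapes.
Excess: 6 − 5 = 1.

1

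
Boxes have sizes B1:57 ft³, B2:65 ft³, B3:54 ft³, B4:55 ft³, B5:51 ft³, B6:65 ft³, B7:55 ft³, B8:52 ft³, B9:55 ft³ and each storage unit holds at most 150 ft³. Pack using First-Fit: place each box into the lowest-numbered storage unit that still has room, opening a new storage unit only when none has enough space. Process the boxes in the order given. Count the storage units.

5 storage units

B1 (57 ft³) → storage unit 1 (remaining 93 ft³)
B2 (65 ft³) → storage unit 1 (remaining 28 ft³)
B3 (54 ft³) → storage unit 2 (remaining 96 ft³)
B4 (55 ft³) → storage unit 2 (remaining 41 ft³)
B5 (51 ft³) → storage unit 3 (remaining 99 ft³)
B6 (65 ft³) → storage unit 3 (remaining 34 ft³)
B7 (55 ft³) → storage unit 4 (remaining 95 ft³)
B8 (52 ft³) → storage unit 4 (remaining 43 ft³)
B9 (55 ft³) → storage unit 5 (remaining 95 ft³)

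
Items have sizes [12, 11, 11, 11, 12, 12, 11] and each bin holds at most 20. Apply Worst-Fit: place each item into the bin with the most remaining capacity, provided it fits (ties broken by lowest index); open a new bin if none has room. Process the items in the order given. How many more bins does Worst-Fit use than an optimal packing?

Worst-Fit: [12] [11] [11] [11] [12] [12] [11] → 7 bins.
7 items exceed 10 (half the capacity), and no two of those can share a bin, so at least 7 bins are needed.
So 7 is already optimal.

0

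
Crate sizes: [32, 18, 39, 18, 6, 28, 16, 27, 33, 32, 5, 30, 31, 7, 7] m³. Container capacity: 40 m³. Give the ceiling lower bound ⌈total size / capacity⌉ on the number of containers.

Total size = 32 + 18 + 39 + 18 + 6 + 28 + 16 + 27 + 33 + 32 + 5 + 30 + 31 + 7 + 7 = 329 m³.
⌈329 / 40⌉ = 9.

9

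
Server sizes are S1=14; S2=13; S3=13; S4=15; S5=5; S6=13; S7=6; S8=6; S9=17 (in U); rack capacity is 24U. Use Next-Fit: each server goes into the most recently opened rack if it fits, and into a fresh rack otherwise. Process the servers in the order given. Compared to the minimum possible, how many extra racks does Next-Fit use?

Next-Fit: [14] [13] [13] [15,5] [13,6] [6,17] → 6 racks.
6 servers exceed 12U (half the capacity), and no two of those can share a rack, so at least 6 racks are needed.
So 6 is already optimal.

0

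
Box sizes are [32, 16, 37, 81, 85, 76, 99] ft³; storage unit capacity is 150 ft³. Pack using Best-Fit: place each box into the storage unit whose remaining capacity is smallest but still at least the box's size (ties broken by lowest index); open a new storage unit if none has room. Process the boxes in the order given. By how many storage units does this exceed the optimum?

Best-Fit: [32,16,37] [81] [85] [76] [99] → 5 storage units.
4 boxes exceed 75 ft³ (half the capacity), and no two of those can share a storage unit, so at least 4 storage units are needed.
An optimal packing achieves that bound: [99,37] [85,32,16] [81] [76] → 4 storage units.
Excess: 5 − 4 = 1.

1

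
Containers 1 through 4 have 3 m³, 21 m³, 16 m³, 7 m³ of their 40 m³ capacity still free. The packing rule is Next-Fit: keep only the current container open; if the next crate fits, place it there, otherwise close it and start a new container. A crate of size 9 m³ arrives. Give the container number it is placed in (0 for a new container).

Next-Fit only looks at container 4, which has 7 m³ free.
9 m³ does not fit, so a new container is opened.

0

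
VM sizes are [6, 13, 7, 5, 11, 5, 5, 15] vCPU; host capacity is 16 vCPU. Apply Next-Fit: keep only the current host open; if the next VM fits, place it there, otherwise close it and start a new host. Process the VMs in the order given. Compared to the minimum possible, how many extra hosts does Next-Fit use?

Next-Fit: [6] [13] [7,5] [11,5] [5] [15] → 6 hosts.
Total size 67 vCPU; any packing needs at least ⌈67/16⌉ = 5 hosts.
An optimal packing achieves that bound: [15] [13] [11,5] [7,6] [5,5] → 5 hosts.
Excess: 6 − 5 = 1.

1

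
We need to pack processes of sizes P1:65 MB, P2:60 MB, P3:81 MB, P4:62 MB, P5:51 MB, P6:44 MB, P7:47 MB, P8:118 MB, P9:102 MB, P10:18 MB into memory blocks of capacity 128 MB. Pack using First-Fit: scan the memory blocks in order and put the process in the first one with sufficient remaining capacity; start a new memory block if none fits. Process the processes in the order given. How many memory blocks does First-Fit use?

Put P1 (65 MB) in memory block 1; 63 MB remain.
Put P2 (60 MB) in memory block 1; 3 MB remain.
Put P3 (81 MB) in memory block 2; 47 MB remain.
Put P4 (62 MB) in memory block 3; 66 MB remain.
Put P5 (51 MB) in memory block 3; 15 MB remain.
Put P6 (44 MB) in memory block 2; 3 MB remain.
Put P7 (47 MB) in memory block 4; 81 MB remain.
Put P8 (118 MB) in memory block 5; 10 MB remain.
Put P9 (102 MB) in memory block 6; 26 MB remain.
Put P10 (18 MB) in memory block 4; 63 MB remain.

6 memory blocks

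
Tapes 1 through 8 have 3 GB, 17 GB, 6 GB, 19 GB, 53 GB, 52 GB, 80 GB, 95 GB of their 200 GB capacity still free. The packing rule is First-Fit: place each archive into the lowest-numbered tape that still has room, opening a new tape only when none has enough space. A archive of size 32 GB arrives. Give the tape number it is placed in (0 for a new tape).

Tapes with room: tape 5 (53 GB), tape 6 (52 GB), tape 7 (80 GB), tape 8 (95 GB).
The first with room is tape 5.

5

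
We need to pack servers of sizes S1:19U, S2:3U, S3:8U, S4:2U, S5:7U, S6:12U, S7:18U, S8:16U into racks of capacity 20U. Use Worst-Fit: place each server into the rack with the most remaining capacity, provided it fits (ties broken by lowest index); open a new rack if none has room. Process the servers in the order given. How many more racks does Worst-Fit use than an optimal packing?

Worst-Fit: [19] [3,8,2,7] [12] [18] [16] → 5 racks.
Total size 85U; any packing needs at least ⌈85/20⌉ = 5 racks.
So 5 is already optimal.

0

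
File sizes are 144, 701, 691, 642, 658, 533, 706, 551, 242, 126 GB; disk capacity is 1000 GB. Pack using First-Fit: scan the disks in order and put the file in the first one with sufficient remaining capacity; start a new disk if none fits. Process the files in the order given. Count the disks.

disk 1: place 144 GB, 856 GB left
disk 1: place 701 GB, 155 GB left
disk 2: place 691 GB, 309 GB left
disk 3: place 642 GB, 358 GB left
disk 4: place 658 GB, 342 GB left
disk 5: place 533 GB, 467 GB left
disk 6: place 706 GB, 294 GB left
disk 7: place 551 GB, 449 GB left
disk 2: place 242 GB, 67 GB left
disk 1: place 126 GB, 29 GB left

7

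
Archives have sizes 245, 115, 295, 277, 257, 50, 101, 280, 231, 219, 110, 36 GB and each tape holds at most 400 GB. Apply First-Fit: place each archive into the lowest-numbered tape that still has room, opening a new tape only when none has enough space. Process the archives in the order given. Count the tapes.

7

245 GB → tape 1 (remaining 155 GB)
115 GB → tape 1 (remaining 40 GB)
295 GB → tape 2 (remaining 105 GB)
277 GB → tape 3 (remaining 123 GB)
257 GB → tape 4 (remaining 143 GB)
50 GB → tape 2 (remaining 55 GB)
101 GB → tape 3 (remaining 22 GB)
280 GB → tape 5 (remaining 120 GB)
231 GB → tape 6 (remaining 169 GB)
219 GB → tape 7 (remaining 181 GB)
110 GB → tape 4 (remaining 33 GB)
36 GB → tape 1 (remaining 4 GB)
Final tapes: [245,115,36] [295,50] [277,101] [257,110] [280] [231] [219].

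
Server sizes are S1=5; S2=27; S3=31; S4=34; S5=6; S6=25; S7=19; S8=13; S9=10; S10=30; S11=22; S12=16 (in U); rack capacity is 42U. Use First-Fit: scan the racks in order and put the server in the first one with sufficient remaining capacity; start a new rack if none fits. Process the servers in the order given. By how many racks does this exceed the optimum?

First-Fit: [5,27,6] [31,10] [34] [25,13] [19,22] [30] [16] → 7 racks.
Total size 238U; any packing needs at least ⌈238/42⌉ = 6 racks.
An optimal packing achieves that bound: [34,6] [31,10] [30,5] [27,13] [25,16] [22,19] → 6 racks.
Excess: 7 − 6 = 1.

1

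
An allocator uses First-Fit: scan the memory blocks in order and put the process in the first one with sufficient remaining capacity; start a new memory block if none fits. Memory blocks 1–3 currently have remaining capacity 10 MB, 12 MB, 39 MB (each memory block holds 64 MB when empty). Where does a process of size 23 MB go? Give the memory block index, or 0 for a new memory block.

Memory blocks with room: memory block 3 (39 MB).
The first with room is memory block 3.

3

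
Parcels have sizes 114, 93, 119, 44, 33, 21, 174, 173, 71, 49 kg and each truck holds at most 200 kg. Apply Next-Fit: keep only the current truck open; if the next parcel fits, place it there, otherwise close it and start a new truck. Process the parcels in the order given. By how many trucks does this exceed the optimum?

1

Next-Fit: [114] [93] [119,44,33] [21,174] [173] [71,49] → 6 trucks.
Total size 891 kg; any packing needs at least ⌈891/200⌉ = 5 trucks.
An optimal packing achieves that bound: [174,21] [173] [119,71] [114,49,33] [93,44] → 5 trucks.
Excess: 6 − 5 = 1.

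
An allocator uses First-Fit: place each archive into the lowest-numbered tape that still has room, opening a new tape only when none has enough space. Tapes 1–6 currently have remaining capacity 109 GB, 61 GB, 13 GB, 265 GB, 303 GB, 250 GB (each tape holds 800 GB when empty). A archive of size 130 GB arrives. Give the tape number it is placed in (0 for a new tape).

4

Tapes with room: tape 4 (265 GB), tape 5 (303 GB), tape 6 (250 GB).
The first with room is tape 4.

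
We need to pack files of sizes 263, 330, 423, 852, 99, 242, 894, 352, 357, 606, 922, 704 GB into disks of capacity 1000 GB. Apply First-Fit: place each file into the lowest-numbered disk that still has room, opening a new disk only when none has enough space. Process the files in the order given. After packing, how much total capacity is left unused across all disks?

Put 263 GB in disk 1; 737 GB remain.
Put 330 GB in disk 1; 407 GB remain.
Put 423 GB in disk 2; 577 GB remain.
Put 852 GB in disk 3; 148 GB remain.
Put 99 GB in disk 1; 308 GB remain.
Put 242 GB in disk 1; 66 GB remain.
Put 894 GB in disk 4; 106 GB remain.
Put 352 GB in disk 2; 225 GB remain.
Put 357 GB in disk 5; 643 GB remain.
Put 606 GB in disk 5; 37 GB remain.
Put 922 GB in disk 6; 78 GB remain.
Put 704 GB in disk 7; 296 GB remain.
7 disks × 1000 GB = 7000 GB; used 6044 GB; unused 956 GB.

956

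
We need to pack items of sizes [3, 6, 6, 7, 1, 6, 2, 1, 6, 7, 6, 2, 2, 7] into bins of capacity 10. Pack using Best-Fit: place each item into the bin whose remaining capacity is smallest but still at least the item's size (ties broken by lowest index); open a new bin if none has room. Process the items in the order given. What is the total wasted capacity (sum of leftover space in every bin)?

18

3 → bin 1 (remaining 7)
6 → bin 1 (remaining 1)
6 → bin 2 (remaining 4)
7 → bin 3 (remaining 3)
1 → bin 1 (remaining 0)
6 → bin 4 (remaining 4)
2 → bin 3 (remaining 1)
1 → bin 3 (remaining 0)
6 → bin 5 (remaining 4)
7 → bin 6 (remaining 3)
6 → bin 7 (remaining 4)
2 → bin 6 (remaining 1)
2 → bin 2 (remaining 2)
7 → bin 8 (remaining 3)
8 bins × 10 = 80; used 62; unused 18.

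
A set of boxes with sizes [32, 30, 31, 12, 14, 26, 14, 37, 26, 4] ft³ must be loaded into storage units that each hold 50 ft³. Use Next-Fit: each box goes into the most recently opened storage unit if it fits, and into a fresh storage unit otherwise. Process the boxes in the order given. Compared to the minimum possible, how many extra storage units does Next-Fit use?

1

Next-Fit: [32] [30] [31,12] [14,26] [14] [37] [26,4] → 7 storage units.
6 boxes exceed 25 ft³ (half the capacity), and no two of those can share a storage unit, so at least 6 storage units are needed.
An optimal packing achieves that bound: [37,12] [32,14,4] [31,14] [30] [26] [26] → 6 storage units.
Excess: 7 − 6 = 1.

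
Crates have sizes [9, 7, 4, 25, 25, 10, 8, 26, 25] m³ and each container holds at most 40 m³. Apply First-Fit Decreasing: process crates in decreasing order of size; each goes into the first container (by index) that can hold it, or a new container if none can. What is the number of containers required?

4 containers

Sorted descending: 26, 25, 25, 25, 10, 9, 8, 7, 4.
Put 26 m³ in container 1; 14 m³ remain.
Put 25 m³ in container 2; 15 m³ remain.
Put 25 m³ in container 3; 15 m³ remain.
Put 25 m³ in container 4; 15 m³ remain.
Put 10 m³ in container 1; 4 m³ remain.
Put 9 m³ in container 2; 6 m³ remain.
Put 8 m³ in container 3; 7 m³ remain.
Put 7 m³ in container 3; 0 m³ remain.
Put 4 m³ in container 1; 0 m³ remain.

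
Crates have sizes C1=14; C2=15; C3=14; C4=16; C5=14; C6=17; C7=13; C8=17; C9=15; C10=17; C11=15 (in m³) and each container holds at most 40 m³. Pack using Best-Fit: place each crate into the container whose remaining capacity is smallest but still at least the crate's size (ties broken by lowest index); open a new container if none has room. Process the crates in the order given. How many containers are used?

6

C1 (14 m³) → container 1 (remaining 26 m³)
C2 (15 m³) → container 1 (remaining 11 m³)
C3 (14 m³) → container 2 (remaining 26 m³)
C4 (16 m³) → container 2 (remaining 10 m³)
C5 (14 m³) → container 3 (remaining 26 m³)
C6 (17 m³) → container 3 (remaining 9 m³)
C7 (13 m³) → container 4 (remaining 27 m³)
C8 (17 m³) → container 4 (remaining 10 m³)
C9 (15 m³) → container 5 (remaining 25 m³)
C10 (17 m³) → container 5 (remaining 8 m³)
C11 (15 m³) → container 6 (remaining 25 m³)
Final containers: [14,15] [14,16] [14,17] [13,17] [15,17] [15].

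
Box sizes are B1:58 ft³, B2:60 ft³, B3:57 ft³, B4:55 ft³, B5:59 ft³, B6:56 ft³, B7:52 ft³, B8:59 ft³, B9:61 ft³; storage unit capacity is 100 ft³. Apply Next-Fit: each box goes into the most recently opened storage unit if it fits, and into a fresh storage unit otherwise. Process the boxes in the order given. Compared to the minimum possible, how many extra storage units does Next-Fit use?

0

Next-Fit: [58] [60] [57] [55] [59] [56] [52] [59] [61] → 9 storage units.
9 boxes exceed 50 ft³ (half the capacity), and no two of those can share a storage unit, so at least 9 storage units are needed.
So 9 is already optimal.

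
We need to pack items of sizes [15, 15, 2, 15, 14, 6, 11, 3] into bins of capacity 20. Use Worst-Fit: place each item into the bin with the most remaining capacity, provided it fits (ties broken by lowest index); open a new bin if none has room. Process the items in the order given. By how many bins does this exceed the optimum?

Worst-Fit: [15,2] [15] [15] [14,6] [11,3] → 5 bins.
Total size 81; any packing needs at least ⌈81/20⌉ = 5 bins.
So 5 is already optimal.

0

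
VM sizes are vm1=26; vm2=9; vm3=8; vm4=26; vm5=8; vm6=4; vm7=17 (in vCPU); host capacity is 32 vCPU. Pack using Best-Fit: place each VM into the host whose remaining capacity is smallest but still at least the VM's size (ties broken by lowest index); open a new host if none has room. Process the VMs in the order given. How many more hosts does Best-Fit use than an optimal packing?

0

Best-Fit: [26,4] [9,8,8] [26] [17] → 4 hosts.
Total size 98 vCPU; any packing needs at least ⌈98/32⌉ = 4 hosts.
So 4 is already optimal.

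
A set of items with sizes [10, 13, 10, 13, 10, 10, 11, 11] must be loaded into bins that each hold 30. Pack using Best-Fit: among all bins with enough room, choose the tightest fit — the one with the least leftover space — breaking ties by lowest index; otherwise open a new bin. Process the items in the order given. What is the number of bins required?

10 → bin 1 (remaining 20)
13 → bin 1 (remaining 7)
10 → bin 2 (remaining 20)
13 → bin 2 (remaining 7)
10 → bin 3 (remaining 20)
10 → bin 3 (remaining 10)
11 → bin 4 (remaining 19)
11 → bin 4 (remaining 8)
Final bins: [10,13] [10,13] [10,10] [11,11].

4 bins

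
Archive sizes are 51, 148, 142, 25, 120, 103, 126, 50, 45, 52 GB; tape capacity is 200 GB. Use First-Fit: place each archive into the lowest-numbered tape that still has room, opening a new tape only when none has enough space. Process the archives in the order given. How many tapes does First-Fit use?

Put 51 GB in tape 1; 149 GB remain.
Put 148 GB in tape 1; 1 GB remain.
Put 142 GB in tape 2; 58 GB remain.
Put 25 GB in tape 2; 33 GB remain.
Put 120 GB in tape 3; 80 GB remain.
Put 103 GB in tape 4; 97 GB remain.
Put 126 GB in tape 5; 74 GB remain.
Put 50 GB in tape 3; 30 GB remain.
Put 45 GB in tape 4; 52 GB remain.
Put 52 GB in tape 4; 0 GB remain.
Final tapes: [51,148] [142,25] [120,50] [103,45,52] [126].

5 tapes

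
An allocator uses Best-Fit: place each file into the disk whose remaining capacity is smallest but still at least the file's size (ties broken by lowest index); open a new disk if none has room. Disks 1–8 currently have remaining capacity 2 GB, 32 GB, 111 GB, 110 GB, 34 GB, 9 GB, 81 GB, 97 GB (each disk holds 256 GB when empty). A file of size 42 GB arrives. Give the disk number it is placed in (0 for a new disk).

7

Disks with room: disk 3 (111 GB), disk 4 (110 GB), disk 7 (81 GB), disk 8 (97 GB).
Tightest fit is disk 7 with 81 GB free.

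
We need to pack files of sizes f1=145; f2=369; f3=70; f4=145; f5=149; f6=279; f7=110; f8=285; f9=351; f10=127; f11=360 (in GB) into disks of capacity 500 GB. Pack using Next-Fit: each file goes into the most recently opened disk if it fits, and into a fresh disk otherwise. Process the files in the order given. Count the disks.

f1 (145 GB) → disk 1 (remaining 355 GB)
f2 (369 GB) → disk 2 (remaining 131 GB)
f3 (70 GB) → disk 2 (remaining 61 GB)
f4 (145 GB) → disk 3 (remaining 355 GB)
f5 (149 GB) → disk 3 (remaining 206 GB)
f6 (279 GB) → disk 4 (remaining 221 GB)
f7 (110 GB) → disk 4 (remaining 111 GB)
f8 (285 GB) → disk 5 (remaining 215 GB)
f9 (351 GB) → disk 6 (remaining 149 GB)
f10 (127 GB) → disk 6 (remaining 22 GB)
f11 (360 GB) → disk 7 (remaining 140 GB)
Final disks: [145] [369,70] [145,149] [279,110] [285] [351,127] [360].

7 disks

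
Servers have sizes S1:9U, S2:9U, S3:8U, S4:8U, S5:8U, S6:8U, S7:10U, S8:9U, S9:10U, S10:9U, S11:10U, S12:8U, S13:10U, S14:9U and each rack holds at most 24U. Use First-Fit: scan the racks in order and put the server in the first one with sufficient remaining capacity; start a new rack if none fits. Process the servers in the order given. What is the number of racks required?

7

S1 (9U) → rack 1 (remaining 15U)
S2 (9U) → rack 1 (remaining 6U)
S3 (8U) → rack 2 (remaining 16U)
S4 (8U) → rack 2 (remaining 8U)
S5 (8U) → rack 2 (remaining 0U)
S6 (8U) → rack 3 (remaining 16U)
S7 (10U) → rack 3 (remaining 6U)
S8 (9U) → rack 4 (remaining 15U)
S9 (10U) → rack 4 (remaining 5U)
S10 (9U) → rack 5 (remaining 15U)
S11 (10U) → rack 5 (remaining 5U)
S12 (8U) → rack 6 (remaining 16U)
S13 (10U) → rack 6 (remaining 6U)
S14 (9U) → rack 7 (remaining 15U)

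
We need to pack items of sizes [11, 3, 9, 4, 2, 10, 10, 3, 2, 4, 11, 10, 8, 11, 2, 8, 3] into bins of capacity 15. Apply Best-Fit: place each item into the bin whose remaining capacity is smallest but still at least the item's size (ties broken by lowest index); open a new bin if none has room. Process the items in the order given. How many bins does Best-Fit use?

9

bin 1: place 11, 4 left
bin 1: place 3, 1 left
bin 2: place 9, 6 left
bin 2: place 4, 2 left
bin 2: place 2, 0 left
bin 3: place 10, 5 left
bin 4: place 10, 5 left
bin 3: place 3, 2 left
bin 3: place 2, 0 left
bin 4: place 4, 1 left
bin 5: place 11, 4 left
bin 6: place 10, 5 left
bin 7: place 8, 7 left
bin 8: place 11, 4 left
bin 5: place 2, 2 left
bin 9: place 8, 7 left
bin 8: place 3, 1 left
Final bins: [11,3] [9,4,2] [10,3,2] [10,4] [11,2] [10] [8] [11,3] [8].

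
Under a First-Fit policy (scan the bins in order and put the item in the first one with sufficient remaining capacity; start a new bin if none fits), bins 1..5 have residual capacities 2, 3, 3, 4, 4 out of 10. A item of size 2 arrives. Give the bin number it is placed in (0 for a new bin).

1

Bins with room: bin 1 (2), bin 2 (3), bin 3 (3), bin 4 (4), bin 5 (4).
The first with room is bin 1.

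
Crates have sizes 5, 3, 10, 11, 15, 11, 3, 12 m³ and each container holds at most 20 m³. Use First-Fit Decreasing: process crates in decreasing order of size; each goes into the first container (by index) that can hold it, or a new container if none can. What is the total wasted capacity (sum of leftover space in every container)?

Sorted descending: 15, 12, 11, 11, 10, 5, 3, 3.
15 m³ → container 1 (remaining 5 m³)
12 m³ → container 2 (remaining 8 m³)
11 m³ → container 3 (remaining 9 m³)
11 m³ → container 4 (remaining 9 m³)
10 m³ → container 5 (remaining 10 m³)
5 m³ → container 1 (remaining 0 m³)
3 m³ → container 2 (remaining 5 m³)
3 m³ → container 2 (remaining 2 m³)
5 containers × 20 m³ = 100 m³; used 70 m³; unused 30 m³.

30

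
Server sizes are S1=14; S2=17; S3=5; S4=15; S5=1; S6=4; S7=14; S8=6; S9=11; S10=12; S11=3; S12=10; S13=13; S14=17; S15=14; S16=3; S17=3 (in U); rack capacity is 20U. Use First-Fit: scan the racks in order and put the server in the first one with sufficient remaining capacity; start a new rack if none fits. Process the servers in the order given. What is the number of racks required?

rack 1: place S1 (14U), 6U left
rack 2: place S2 (17U), 3U left
rack 1: place S3 (5U), 1U left
rack 3: place S4 (15U), 5U left
rack 1: place S5 (1U), 0U left
rack 3: place S6 (4U), 1U left
rack 4: place S7 (14U), 6U left
rack 4: place S8 (6U), 0U left
rack 5: place S9 (11U), 9U left
rack 6: place S10 (12U), 8U left
rack 2: place S11 (3U), 0U left
rack 7: place S12 (10U), 10U left
rack 8: place S13 (13U), 7U left
rack 9: place S14 (17U), 3U left
rack 10: place S15 (14U), 6U left
rack 5: place S16 (3U), 6U left
rack 5: place S17 (3U), 3U left

10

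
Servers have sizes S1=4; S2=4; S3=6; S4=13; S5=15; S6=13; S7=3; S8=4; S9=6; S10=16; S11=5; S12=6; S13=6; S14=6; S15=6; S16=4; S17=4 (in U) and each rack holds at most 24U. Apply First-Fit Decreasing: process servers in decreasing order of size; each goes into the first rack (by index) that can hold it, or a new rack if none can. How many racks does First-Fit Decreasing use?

Sorted descending: 16, 15, 13, 13, 6, 6, 6, 6, 6, 6, 5, 4, 4, 4, 4, 4, 3.
16U → rack 1 (remaining 8U)
15U → rack 2 (remaining 9U)
13U → rack 3 (remaining 11U)
13U → rack 4 (remaining 11U)
6U → rack 1 (remaining 2U)
6U → rack 2 (remaining 3U)
6U → rack 3 (remaining 5U)
6U → rack 4 (remaining 5U)
6U → rack 5 (remaining 18U)
6U → rack 5 (remaining 12U)
5U → rack 3 (remaining 0U)
4U → rack 4 (remaining 1U)
4U → rack 5 (remaining 8U)
4U → rack 5 (remaining 4U)
4U → rack 5 (remaining 0U)
4U → rack 6 (remaining 20U)
3U → rack 2 (remaining 0U)
Final racks: [16,6] [15,6,3] [13,6,5] [13,6,4] [6,6,4,4,4] [4].

6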